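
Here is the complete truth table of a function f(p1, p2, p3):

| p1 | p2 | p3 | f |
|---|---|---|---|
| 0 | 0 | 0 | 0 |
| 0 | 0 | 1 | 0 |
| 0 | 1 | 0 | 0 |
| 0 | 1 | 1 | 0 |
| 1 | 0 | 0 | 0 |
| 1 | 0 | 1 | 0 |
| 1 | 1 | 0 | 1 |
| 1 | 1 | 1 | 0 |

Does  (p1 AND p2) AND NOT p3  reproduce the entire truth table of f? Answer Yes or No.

Yes

Test each input against both f and the formula:
  p1=0, p2=0, p3=0: formula gives 0, f = 0 ✓
  p1=0, p2=0, p3=1: formula gives 0, f = 0 ✓
  p1=0, p2=1, p3=0: formula gives 0, f = 0 ✓
  p1=0, p2=1, p3=1: formula gives 0, f = 0 ✓
  p1=1, p2=0, p3=0: formula gives 0, f = 0 ✓
  … (the remaining 3 rows also agree.)
No disagreement on any input; they are logically equivalent.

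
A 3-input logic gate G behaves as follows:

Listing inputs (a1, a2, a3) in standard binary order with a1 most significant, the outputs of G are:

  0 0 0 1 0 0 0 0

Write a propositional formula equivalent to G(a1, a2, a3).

G(a1, a2, a3) = (not a1 and a2) and a3

G is 1 on exactly one input, (0,1,1), whose minterm is ¬a1·a2·a3. So G is just that conjunction.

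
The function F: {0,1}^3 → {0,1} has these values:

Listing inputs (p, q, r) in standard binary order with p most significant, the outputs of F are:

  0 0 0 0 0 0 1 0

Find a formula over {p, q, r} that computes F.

F(p, q, r) = (p AND q) AND NOT r

Only row (1,1,0) gives 1. That row's minterm p·q·¬r is F directly.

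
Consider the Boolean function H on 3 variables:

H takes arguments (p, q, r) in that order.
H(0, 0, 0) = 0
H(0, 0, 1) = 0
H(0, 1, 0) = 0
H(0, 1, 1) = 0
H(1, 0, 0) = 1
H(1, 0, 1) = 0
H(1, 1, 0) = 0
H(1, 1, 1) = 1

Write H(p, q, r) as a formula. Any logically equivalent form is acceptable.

Collect the rows where H=1 — (1,0,0), (1,1,1) — and write one minterm per row: p·¬q·¬r, p·q·r. Their union (logical OR) reproduces the table exactly.

H(p, q, r) = ((p and not q) and not r) or ((p and q) and r)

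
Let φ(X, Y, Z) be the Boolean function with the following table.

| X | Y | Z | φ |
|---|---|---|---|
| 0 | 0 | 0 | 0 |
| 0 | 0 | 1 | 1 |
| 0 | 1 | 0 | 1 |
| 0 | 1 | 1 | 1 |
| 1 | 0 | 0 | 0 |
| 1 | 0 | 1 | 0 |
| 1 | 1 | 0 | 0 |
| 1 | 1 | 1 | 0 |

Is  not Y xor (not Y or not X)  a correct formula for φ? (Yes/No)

Check the formula against φ row by row:
  X=0, Y=0, Z=0: formula gives 0, φ = 0 ✓
  X=0, Y=0, Z=1: formula gives 0, but φ = 1 ✗
Row (0,0,1) is a counterexample, so the formula is not equivalent to φ.

No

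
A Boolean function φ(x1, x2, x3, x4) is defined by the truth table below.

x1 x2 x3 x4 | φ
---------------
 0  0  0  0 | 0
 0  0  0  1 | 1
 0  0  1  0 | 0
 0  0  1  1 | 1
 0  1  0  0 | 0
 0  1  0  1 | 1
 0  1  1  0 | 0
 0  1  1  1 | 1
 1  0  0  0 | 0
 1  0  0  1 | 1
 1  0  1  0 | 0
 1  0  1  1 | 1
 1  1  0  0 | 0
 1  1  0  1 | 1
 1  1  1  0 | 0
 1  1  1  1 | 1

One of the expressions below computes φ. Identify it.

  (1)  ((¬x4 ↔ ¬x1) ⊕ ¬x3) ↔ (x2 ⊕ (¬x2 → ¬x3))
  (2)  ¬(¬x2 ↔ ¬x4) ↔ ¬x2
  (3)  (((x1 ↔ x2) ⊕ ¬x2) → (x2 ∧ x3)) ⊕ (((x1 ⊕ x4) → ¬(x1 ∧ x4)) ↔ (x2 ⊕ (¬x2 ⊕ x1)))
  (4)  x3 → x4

2

(1) fails at (0,1,0,0): the formula yields 1, φ is 0.
(3) fails at (0,0,0,1): the formula yields 0, φ is 1.
(4) fails at (0,0,0,0): the formula yields 1, φ is 0.
(2) is the remaining candidate, and it agrees with φ on all 16 inputs.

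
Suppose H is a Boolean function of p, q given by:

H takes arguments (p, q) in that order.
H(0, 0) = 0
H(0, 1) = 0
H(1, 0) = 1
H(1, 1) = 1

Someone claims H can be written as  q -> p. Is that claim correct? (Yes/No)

No

Evaluate q -> p on each row and compare to H:
  p=0, q=0: formula gives 1, but H = 0 ✗
A single disagreement suffices: at (0,0) they differ, so the formula does not compute H.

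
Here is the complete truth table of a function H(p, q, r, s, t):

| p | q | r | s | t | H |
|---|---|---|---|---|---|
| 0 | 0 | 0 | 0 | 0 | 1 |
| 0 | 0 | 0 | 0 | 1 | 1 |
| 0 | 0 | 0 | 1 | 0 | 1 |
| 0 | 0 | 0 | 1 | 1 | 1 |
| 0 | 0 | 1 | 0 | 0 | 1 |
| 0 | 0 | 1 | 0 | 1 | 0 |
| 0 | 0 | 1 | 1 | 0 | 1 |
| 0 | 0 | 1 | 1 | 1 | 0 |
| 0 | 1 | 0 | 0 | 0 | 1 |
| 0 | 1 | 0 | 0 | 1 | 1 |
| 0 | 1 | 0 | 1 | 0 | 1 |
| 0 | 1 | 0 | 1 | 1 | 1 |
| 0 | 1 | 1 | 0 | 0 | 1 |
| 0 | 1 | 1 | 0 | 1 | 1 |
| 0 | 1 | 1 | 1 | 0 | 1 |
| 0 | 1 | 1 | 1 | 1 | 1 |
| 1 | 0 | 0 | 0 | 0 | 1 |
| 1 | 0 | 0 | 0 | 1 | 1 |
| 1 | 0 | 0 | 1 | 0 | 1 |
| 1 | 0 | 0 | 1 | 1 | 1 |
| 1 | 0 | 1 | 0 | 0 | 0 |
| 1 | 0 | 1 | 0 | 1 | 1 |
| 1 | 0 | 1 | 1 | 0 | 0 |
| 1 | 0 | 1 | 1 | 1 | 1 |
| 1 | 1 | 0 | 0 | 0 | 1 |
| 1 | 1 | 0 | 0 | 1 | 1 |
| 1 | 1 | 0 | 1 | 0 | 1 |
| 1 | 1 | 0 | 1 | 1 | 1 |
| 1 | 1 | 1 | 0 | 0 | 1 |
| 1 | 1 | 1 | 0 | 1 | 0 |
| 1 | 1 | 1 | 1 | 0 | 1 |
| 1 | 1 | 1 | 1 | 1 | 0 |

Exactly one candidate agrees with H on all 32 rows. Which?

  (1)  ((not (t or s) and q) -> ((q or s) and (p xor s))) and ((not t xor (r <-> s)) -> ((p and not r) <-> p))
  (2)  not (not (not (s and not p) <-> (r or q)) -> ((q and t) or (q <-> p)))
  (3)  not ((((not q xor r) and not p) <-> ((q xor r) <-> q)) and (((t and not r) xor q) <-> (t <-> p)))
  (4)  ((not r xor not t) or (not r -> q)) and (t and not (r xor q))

3

(1): at (0,0,1,0,1) it gives 1, but H = 0 — eliminated.
(2): at (0,0,0,0,0) it gives 0, but H = 1 — eliminated.
(4): at (0,0,0,0,0) it gives 0, but H = 1 — eliminated.
Only (3) survives; checking it on all 32 rows confirms it matches H.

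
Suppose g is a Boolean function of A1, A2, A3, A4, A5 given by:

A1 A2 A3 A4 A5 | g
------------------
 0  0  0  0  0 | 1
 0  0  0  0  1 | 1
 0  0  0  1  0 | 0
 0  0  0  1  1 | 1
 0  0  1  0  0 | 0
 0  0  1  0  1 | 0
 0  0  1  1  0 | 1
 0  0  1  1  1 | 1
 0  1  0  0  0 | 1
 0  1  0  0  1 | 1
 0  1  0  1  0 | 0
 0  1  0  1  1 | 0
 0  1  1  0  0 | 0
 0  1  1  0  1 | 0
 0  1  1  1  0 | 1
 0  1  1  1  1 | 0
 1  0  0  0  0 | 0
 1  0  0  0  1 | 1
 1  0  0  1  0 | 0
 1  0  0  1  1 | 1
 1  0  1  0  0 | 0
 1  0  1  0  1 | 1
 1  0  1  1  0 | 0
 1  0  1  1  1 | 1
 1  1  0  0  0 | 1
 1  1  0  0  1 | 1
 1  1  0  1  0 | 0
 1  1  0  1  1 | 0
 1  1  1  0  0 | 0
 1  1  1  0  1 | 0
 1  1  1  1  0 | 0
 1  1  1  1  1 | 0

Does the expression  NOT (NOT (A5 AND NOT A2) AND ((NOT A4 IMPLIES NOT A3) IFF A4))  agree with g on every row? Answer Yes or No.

Test each input against both g and the formula:
  A1=0, A2=0, A3=0, A4=0, A5=0: formula gives 1, g = 1 ✓
  A1=0, A2=0, A3=0, A4=0, A5=1: formula gives 1, g = 1 ✓
  A1=0, A2=0, A3=0, A4=1, A5=0: formula gives 0, g = 0 ✓
  A1=0, A2=0, A3=0, A4=1, A5=1: formula gives 1, g = 1 ✓
  …
  A1=0, A2=0, A3=1, A4=0, A5=1: formula gives 1, but g = 0 ✗
Since they disagree at (0,0,1,0,1), the expression is not a correct formula for g.

No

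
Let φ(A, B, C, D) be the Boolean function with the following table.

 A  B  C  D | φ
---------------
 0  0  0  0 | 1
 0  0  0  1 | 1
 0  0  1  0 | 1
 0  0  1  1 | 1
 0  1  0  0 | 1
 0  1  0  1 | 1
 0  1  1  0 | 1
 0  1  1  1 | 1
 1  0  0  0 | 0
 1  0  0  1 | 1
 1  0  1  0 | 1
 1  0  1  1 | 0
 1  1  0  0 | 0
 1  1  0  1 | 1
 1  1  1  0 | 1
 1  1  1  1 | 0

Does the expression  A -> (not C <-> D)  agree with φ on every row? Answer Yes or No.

Test each input against both φ and the formula:
  A=0, B=0, C=0, D=0: formula gives 1, φ = 1 ✓
  A=0, B=0, C=0, D=1: formula gives 1, φ = 1 ✓
  A=0, B=0, C=1, D=0: formula gives 1, φ = 1 ✓
  A=0, B=0, C=1, D=1: formula gives 1, φ = 1 ✓
  …and likewise for the remaining 12 rows.
Every row agrees, so the formula is equivalent.

Yes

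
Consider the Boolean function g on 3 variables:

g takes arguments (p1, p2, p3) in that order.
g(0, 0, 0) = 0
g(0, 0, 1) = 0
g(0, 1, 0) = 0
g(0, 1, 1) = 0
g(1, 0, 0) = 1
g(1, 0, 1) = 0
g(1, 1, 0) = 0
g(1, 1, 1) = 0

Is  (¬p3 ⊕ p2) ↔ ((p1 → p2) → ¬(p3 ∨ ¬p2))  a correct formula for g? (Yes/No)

No

Test each input against both g and the formula:
  p1=0, p2=0, p3=0: formula gives 0, g = 0 ✓
  p1=0, p2=0, p3=1: formula gives 1, but g = 0 ✗
A single disagreement suffices: at (0,0,1) they differ, so the formula does not compute g.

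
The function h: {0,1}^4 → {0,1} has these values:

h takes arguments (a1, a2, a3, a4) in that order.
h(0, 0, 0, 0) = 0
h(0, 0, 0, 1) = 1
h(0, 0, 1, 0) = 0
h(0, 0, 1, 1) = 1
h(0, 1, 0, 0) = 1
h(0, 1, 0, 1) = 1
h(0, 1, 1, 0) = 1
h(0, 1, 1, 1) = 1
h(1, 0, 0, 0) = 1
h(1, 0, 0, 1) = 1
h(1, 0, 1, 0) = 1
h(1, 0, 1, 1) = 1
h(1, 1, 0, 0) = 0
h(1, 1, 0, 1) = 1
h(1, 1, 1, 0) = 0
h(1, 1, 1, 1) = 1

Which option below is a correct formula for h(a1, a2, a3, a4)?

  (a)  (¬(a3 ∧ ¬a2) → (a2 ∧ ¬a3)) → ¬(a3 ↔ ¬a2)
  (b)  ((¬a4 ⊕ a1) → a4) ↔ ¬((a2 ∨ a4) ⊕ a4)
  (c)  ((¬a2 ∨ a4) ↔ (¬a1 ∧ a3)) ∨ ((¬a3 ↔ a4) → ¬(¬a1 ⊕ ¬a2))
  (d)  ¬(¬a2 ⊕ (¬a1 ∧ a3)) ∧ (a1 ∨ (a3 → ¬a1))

(a): at (0,0,0,0) it gives 1, but h = 0 — eliminated.
(c): at (0,0,0,0) it gives 1, but h = 0 — eliminated.
(d): at (0,0,0,1) it gives 0, but h = 1 — eliminated.
(b) is the remaining candidate, and it agrees with h on all 16 inputs.

b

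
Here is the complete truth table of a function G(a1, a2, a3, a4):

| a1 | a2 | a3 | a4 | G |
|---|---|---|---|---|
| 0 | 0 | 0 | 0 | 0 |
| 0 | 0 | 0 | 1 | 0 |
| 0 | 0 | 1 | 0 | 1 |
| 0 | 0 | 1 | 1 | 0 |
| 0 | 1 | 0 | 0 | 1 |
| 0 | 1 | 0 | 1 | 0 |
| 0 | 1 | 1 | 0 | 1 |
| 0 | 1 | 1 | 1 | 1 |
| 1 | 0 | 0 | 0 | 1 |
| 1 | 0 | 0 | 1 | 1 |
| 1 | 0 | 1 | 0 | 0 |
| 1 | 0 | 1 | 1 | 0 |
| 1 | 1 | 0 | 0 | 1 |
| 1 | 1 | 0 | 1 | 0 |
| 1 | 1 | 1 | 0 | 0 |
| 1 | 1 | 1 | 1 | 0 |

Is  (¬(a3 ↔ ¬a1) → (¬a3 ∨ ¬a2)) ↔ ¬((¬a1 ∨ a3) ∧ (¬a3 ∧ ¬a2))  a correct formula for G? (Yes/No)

No

Test each input against both G and the formula:
  a1=0, a2=0, a3=0, a4=0: formula gives 0, G = 0 ✓
  a1=0, a2=0, a3=0, a4=1: formula gives 0, G = 0 ✓
  a1=0, a2=0, a3=1, a4=0: formula gives 1, G = 1 ✓
  a1=0, a2=0, a3=1, a4=1: formula gives 1, but G = 0 ✗
Since they disagree at (0,0,1,1), the expression is not a correct formula for G.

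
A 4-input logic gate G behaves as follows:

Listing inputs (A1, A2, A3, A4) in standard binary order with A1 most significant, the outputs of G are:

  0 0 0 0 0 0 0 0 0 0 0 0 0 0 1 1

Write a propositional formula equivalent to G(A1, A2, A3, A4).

G(A1, A2, A3, A4) = (((A1 and A2) and A3) and not A4) or (((A1 and A2) and A3) and A4)

G=1 on 2 inputs: (1,1,1,0), (1,1,1,1). Reading each as a conjunction of literals (A1·A2·A3·¬A4, A1·A2·A3·A4) and taking the OR gives the canonical DNF.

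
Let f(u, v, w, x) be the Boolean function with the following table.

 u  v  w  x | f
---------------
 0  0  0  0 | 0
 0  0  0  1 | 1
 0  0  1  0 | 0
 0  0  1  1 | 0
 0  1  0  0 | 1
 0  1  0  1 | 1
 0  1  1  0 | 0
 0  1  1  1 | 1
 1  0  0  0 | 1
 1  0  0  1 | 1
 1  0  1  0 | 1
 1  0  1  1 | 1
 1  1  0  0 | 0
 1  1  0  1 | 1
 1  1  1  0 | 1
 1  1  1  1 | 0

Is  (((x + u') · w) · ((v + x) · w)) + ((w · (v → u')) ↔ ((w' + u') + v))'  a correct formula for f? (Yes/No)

No

Test each input against both f and the formula:
  u=0, v=0, w=0, x=0: formula gives 1, but f = 0 ✗
A single disagreement suffices: at (0,0,0,0) they differ, so the formula does not compute f.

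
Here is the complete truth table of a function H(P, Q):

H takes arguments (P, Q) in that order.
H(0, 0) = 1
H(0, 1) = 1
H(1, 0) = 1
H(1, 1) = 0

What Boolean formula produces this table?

The output is 0 only when every input is 1 — NAND of all inputs.

H(P, Q) = NOT (P AND Q)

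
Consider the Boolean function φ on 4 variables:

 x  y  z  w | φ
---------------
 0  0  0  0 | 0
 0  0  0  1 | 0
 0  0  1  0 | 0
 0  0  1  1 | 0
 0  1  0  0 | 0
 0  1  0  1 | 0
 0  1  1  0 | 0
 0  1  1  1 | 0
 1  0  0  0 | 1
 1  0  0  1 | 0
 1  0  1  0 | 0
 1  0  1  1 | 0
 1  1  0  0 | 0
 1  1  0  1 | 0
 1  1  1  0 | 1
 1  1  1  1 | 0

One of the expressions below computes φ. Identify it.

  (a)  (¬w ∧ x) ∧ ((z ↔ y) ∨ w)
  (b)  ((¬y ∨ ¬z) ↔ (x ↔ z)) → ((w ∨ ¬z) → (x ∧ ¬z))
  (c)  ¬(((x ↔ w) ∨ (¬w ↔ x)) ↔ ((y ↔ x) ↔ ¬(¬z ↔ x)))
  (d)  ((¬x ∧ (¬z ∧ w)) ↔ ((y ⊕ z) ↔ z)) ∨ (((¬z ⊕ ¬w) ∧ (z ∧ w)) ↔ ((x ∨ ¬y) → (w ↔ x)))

a

(b) fails at (0,0,1,0): the formula yields 1, φ is 0.
(c) fails at (0,0,1,0): the formula yields 1, φ is 0.
(d) fails at (0,0,0,1): the formula yields 1, φ is 0.
That leaves (a). Evaluating it on every row reproduces the table of φ exactly.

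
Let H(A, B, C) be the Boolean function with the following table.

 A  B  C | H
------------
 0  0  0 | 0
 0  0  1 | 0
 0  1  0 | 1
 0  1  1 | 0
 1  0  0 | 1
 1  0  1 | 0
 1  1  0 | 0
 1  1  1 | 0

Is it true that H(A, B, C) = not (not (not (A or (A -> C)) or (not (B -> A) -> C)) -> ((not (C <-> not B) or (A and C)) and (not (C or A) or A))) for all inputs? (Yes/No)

No

Check the formula against H row by row:
  A=0, B=0, C=0: formula gives 0, H = 0 ✓
  A=0, B=0, C=1: formula gives 0, H = 0 ✓
  A=0, B=1, C=0: formula gives 1, H = 1 ✓
  A=0, B=1, C=1: formula gives 0, H = 0 ✓
  A=1, B=0, C=0: formula gives 0, but H = 1 ✗
Since they disagree at (1,0,0), the expression is not a correct formula for H.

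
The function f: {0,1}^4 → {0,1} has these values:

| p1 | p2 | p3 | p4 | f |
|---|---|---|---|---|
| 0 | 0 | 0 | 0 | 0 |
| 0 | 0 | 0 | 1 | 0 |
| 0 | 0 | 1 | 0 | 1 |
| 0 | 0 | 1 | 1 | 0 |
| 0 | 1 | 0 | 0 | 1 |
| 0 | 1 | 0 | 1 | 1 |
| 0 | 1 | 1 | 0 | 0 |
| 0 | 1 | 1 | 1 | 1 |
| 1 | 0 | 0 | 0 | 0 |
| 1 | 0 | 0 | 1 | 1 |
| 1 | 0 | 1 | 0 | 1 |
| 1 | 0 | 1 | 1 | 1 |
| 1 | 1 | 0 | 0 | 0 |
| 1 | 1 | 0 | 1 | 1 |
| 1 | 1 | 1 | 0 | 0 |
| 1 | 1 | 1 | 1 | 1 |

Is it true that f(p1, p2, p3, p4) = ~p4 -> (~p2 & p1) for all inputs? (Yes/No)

No

Evaluate ~p4 -> (~p2 & p1) on each row and compare to f:
  p1=0, p2=0, p3=0, p4=0: formula gives 0, f = 0 ✓
  p1=0, p2=0, p3=0, p4=1: formula gives 1, but f = 0 ✗
Since they disagree at (0,0,0,1), the expression is not a correct formula for f.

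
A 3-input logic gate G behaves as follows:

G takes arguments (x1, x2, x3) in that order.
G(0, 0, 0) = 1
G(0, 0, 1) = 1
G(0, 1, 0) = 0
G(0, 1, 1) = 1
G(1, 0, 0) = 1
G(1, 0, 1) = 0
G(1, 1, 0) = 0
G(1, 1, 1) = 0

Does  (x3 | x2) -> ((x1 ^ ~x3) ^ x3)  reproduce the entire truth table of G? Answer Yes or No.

Test each input against both G and the formula:
  x1=0, x2=0, x3=0: formula gives 1, G = 1 ✓
  x1=0, x2=0, x3=1: formula gives 1, G = 1 ✓
  x1=0, x2=1, x3=0: formula gives 1, but G = 0 ✗
Since they disagree at (0,1,0), the expression is not a correct formula for G.

No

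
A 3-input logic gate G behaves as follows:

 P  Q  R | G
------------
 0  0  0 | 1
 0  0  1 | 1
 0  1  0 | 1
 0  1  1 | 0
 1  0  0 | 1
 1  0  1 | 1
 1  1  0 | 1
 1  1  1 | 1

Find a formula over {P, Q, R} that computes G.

G(P, Q, R) = NOT ((NOT P AND Q) AND R)

G is 0 on exactly one input, (0,1,1), whose minterm is ¬P·Q·R. So G is the negation of that single conjunction.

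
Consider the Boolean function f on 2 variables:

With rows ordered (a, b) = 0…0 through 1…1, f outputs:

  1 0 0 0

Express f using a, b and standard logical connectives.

f(a, b) = NOT (a OR b)

The output is 1 only when every input is 0 — NOR of all inputs.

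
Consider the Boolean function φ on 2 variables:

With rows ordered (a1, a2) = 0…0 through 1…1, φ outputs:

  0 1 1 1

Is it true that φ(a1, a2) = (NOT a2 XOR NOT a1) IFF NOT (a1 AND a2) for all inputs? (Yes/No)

Yes

Check the formula against φ row by row:
  a1=0, a2=0: formula gives 0, φ = 0 ✓
  a1=0, a2=1: formula gives 1, φ = 1 ✓
  a1=1, a2=0: formula gives 1, φ = 1 ✓
  a1=1, a2=1: formula gives 1, φ = 1 ✓
No disagreement on any input; they are logically equivalent.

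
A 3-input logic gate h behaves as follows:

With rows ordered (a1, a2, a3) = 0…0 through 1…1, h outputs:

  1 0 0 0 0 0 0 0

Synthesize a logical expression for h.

The output is 1 only when every input is 0 — NOR of all inputs.

h(a1, a2, a3) = ~((a1 | a2) | a3)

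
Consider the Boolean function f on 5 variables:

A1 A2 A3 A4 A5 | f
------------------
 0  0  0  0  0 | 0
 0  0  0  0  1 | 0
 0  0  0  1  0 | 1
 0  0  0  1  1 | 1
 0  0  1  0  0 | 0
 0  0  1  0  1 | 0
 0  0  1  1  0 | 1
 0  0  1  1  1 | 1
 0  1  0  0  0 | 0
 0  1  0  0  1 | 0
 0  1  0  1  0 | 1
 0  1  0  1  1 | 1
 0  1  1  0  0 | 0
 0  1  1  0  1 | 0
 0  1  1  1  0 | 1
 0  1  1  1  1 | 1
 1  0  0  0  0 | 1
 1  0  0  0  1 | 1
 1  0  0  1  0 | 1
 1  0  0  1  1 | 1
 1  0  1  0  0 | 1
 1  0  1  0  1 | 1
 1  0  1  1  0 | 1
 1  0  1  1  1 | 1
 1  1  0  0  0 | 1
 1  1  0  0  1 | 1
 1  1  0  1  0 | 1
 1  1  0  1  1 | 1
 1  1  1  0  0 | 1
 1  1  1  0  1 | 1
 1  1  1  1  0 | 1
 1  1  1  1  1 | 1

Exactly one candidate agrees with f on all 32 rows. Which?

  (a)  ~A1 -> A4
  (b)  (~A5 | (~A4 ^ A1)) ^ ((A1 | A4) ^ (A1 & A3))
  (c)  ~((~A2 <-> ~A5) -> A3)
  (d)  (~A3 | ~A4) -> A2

a

(b) disagrees with f on (0,0,0,0,0) (formula → 1, table → 0); rule it out.
(c) disagrees with f on (0,0,0,0,0) (formula → 1, table → 0); rule it out.
(d) disagrees with f on (0,0,0,1,0) (formula → 0, table → 1); rule it out.
(a) is the remaining candidate, and it agrees with f on all 32 inputs.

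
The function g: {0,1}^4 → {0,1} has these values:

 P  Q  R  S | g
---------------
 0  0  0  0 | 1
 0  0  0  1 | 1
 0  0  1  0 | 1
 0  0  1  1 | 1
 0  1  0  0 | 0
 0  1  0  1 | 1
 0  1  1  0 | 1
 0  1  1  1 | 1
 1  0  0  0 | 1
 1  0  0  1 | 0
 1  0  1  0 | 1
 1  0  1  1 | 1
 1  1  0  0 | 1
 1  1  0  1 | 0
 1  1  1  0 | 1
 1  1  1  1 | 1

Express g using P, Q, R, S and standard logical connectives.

There are just 3 zero rows: (0,1,0,0), (1,0,0,1), (1,1,0,1). Their minterms are ¬P·Q·¬R·¬S, P·¬Q·¬R·S, P·Q·¬R·S; the OR of those covers precisely the 0-outputs, and negating it yields g.

g(P, Q, R, S) = (((((P' · Q) · R') · S') + (((P · Q') · R') · S)) + (((P · Q) · R') · S))'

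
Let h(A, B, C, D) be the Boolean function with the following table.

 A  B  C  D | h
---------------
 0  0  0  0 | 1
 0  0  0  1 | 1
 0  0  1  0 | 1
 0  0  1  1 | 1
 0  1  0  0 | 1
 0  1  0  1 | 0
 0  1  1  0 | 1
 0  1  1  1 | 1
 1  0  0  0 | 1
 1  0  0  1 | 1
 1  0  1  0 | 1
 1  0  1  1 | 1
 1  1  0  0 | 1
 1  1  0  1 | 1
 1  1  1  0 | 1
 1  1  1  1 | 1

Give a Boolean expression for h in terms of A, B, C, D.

Only row (0,1,0,1) gives 0. So h is 1 everywhere except there — the complement of the minterm ¬A·B·¬C·D.

h(A, B, C, D) = ¬(((¬A ∧ B) ∧ ¬C) ∧ D)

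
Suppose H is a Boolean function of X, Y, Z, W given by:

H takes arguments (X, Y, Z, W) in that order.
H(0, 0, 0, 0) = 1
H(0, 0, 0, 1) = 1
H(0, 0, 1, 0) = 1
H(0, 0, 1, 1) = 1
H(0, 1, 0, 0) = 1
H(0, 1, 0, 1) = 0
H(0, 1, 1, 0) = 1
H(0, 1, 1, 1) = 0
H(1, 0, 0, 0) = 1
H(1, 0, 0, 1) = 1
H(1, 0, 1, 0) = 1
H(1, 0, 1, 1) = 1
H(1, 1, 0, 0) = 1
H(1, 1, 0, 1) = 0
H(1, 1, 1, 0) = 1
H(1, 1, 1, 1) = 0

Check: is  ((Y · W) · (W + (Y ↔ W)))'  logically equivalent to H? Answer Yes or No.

Yes

Test each input against both H and the formula:
  X=0, Y=0, Z=0, W=0: formula gives 1, H = 1 ✓
  X=0, Y=0, Z=0, W=1: formula gives 1, H = 1 ✓
  X=0, Y=0, Z=1, W=0: formula gives 1, H = 1 ✓
  X=0, Y=0, Z=1, W=1: formula gives 1, H = 1 ✓
  … (the remaining 12 rows also agree.)
All 16 rows match — the expression computes H exactly.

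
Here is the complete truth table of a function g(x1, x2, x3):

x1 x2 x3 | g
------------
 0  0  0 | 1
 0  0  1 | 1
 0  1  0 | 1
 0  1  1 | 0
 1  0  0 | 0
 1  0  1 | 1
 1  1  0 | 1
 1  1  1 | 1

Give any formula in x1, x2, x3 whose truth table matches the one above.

There are just 2 zero rows: (0,1,1), (1,0,0). Their minterms are ¬x1·x2·x3, x1·¬x2·¬x3; the OR of those covers precisely the 0-outputs, and negating it yields g.

g(x1, x2, x3) = ~(((~x1 & x2) & x3) | ((x1 & ~x2) & ~x3))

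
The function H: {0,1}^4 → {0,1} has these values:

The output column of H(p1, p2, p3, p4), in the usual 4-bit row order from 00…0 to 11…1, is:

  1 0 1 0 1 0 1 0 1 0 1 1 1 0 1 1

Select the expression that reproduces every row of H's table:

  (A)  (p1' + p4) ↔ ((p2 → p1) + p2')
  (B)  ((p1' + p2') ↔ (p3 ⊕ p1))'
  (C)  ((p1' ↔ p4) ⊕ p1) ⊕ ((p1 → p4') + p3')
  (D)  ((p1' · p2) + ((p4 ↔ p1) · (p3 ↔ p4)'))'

C

(A) disagrees with H on (0,0,0,1) (formula → 1, table → 0); rule it out.
(B) disagrees with H on (0,0,0,1) (formula → 1, table → 0); rule it out.
(D) disagrees with H on (0,0,0,1) (formula → 1, table → 0); rule it out.
That leaves (C). Evaluating it on every row reproduces the table of H exactly.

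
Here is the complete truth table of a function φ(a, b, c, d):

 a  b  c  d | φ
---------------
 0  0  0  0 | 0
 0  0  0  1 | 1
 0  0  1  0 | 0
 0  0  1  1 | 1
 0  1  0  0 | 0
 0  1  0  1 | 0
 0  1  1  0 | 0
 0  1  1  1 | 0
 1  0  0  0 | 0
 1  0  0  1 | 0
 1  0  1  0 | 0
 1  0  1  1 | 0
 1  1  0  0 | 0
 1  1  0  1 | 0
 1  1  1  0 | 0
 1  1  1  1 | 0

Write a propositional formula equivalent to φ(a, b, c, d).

φ(a, b, c, d) = (((not a and not b) and not c) and d) or (((not a and not b) and c) and d)

Collect the rows where φ=1 — (0,0,0,1), (0,0,1,1) — and write one minterm per row: ¬a·¬b·¬c·d, ¬a·¬b·c·d. Their union (logical OR) reproduces the table exactly.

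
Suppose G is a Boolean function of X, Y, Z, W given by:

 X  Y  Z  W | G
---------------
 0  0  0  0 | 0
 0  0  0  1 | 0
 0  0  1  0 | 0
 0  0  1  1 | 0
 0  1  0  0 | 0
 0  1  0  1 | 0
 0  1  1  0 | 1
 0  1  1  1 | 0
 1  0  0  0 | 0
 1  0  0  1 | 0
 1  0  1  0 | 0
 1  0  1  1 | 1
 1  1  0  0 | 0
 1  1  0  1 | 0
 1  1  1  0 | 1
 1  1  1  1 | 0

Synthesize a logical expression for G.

Collect the rows where G=1 — (0,1,1,0), (1,0,1,1), (1,1,1,0) — and write one minterm per row: ¬X·Y·Z·¬W, X·¬Y·Z·W, X·Y·Z·¬W. Their union (logical OR) reproduces the table exactly.

G(X, Y, Z, W) = ((((X' · Y) · Z) · W') + (((X · Y') · Z) · W)) + (((X · Y) · Z) · W')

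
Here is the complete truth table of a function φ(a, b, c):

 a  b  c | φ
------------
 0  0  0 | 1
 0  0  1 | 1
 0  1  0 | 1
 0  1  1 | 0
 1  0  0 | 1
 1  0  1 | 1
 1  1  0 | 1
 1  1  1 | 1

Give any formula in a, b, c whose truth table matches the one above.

φ is 0 on exactly one input, (0,1,1), whose minterm is ¬a·b·c. So φ is the negation of that single conjunction.

φ(a, b, c) = ~((~a & b) & c)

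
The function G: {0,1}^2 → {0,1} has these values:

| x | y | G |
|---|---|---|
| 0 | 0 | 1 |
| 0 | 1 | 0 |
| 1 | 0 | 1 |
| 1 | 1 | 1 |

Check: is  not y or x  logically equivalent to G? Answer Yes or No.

Evaluate not y or x on each row and compare to G:
  x=0, y=0: formula gives 1, G = 1 ✓
  x=0, y=1: formula gives 0, G = 0 ✓
  x=1, y=0: formula gives 1, G = 1 ✓
  x=1, y=1: formula gives 1, G = 1 ✓
All 4 rows match — the expression computes G exactly.

Yes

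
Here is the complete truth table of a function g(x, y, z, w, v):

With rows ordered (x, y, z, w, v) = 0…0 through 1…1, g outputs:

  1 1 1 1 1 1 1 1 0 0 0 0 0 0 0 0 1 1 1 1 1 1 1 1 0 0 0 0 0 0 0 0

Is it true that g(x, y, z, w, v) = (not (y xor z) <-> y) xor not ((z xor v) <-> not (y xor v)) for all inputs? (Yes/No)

Test each input against both g and the formula:
  x=0, y=0, z=0, w=0, v=0: formula gives 1, g = 1 ✓
  x=0, y=0, z=0, w=0, v=1: formula gives 1, g = 1 ✓
  x=0, y=0, z=0, w=1, v=0: formula gives 1, g = 1 ✓
  x=0, y=0, z=0, w=1, v=1: formula gives 1, g = 1 ✓
  … (the remaining 28 rows also agree.)
No disagreement on any input; they are logically equivalent.

Yes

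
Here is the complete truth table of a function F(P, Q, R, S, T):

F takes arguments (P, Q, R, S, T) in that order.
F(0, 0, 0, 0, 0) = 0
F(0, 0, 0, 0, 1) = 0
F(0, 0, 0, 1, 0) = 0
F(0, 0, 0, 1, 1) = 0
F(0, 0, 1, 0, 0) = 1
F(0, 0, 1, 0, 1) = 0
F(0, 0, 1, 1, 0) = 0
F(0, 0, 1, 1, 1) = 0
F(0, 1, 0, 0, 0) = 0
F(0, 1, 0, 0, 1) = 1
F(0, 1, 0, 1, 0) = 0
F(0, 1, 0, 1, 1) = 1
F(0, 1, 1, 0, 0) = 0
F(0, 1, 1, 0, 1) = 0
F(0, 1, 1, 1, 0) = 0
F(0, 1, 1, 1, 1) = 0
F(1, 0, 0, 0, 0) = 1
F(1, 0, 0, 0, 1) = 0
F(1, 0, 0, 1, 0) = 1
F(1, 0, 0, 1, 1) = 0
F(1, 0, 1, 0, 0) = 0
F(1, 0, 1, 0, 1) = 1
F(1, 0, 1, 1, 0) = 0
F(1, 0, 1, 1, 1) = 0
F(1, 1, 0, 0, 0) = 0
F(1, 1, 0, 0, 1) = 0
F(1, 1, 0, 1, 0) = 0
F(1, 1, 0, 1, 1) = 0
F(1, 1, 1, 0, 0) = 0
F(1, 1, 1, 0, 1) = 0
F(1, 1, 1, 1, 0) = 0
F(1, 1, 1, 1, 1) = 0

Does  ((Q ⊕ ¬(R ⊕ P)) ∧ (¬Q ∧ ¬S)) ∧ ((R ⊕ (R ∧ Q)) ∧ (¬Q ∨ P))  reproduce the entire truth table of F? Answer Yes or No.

No

Evaluate ((Q ⊕ ¬(R ⊕ P)) ∧ (¬Q ∧ ¬S)) ∧ ((R ⊕ (R ∧ Q)) ∧ (¬Q ∨ P)) on each row and compare to F:
  P=0, Q=0, R=0, S=0, T=0: formula gives 0, F = 0 ✓
  P=0, Q=0, R=0, S=0, T=1: formula gives 0, F = 0 ✓
  P=0, Q=0, R=0, S=1, T=0: formula gives 0, F = 0 ✓
  P=0, Q=0, R=0, S=1, T=1: formula gives 0, F = 0 ✓
  P=0, Q=0, R=1, S=0, T=0: formula gives 0, but F = 1 ✗
Row (0,0,1,0,0) is a counterexample, so the formula is not equivalent to F.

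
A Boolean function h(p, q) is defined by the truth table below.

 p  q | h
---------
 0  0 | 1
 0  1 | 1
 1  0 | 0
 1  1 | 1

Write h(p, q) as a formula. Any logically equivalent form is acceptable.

h(p, q) = p IMPLIES q

This is p → q (false only at 1,0).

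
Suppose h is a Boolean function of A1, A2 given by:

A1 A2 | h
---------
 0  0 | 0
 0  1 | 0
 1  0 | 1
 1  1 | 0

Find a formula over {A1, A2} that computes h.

1 only at (1,0): A1 AND NOT A2.

h(A1, A2) = A1 and not A2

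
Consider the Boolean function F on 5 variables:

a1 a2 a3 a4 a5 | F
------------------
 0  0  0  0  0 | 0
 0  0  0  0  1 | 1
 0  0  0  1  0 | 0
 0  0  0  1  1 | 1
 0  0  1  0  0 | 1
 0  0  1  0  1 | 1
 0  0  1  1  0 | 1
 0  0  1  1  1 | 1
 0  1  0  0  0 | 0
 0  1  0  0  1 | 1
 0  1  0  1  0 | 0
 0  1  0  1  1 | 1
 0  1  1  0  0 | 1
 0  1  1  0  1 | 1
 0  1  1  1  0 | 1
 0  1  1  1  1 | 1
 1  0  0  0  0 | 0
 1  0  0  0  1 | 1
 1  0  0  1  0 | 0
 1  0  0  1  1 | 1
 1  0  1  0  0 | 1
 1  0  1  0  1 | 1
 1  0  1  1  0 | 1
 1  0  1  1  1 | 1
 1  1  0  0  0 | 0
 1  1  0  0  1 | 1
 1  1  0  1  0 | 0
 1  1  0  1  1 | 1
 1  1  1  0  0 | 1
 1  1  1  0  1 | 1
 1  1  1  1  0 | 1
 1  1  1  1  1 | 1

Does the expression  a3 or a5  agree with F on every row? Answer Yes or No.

Yes

Test each input against both F and the formula:
  a1=0, a2=0, a3=0, a4=0, a5=0: formula gives 0, F = 0 ✓
  a1=0, a2=0, a3=0, a4=0, a5=1: formula gives 1, F = 1 ✓
  a1=0, a2=0, a3=0, a4=1, a5=0: formula gives 0, F = 0 ✓
  a1=0, a2=0, a3=0, a4=1, a5=1: formula gives 1, F = 1 ✓
  … (the remaining 28 rows also agree.)
No disagreement on any input; they are logically equivalent.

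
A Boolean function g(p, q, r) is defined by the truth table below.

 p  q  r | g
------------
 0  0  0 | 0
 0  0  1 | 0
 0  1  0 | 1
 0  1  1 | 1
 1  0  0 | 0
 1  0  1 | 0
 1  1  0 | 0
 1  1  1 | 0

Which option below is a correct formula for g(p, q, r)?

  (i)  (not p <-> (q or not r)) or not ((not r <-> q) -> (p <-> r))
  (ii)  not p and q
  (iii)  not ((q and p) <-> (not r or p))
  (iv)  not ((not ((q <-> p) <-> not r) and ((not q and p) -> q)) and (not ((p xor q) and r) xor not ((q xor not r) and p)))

ii

(i): at (0,0,0) it gives 1, but g = 0 — eliminated.
(iii): at (0,0,0) it gives 1, but g = 0 — eliminated.
(iv): at (0,0,0) it gives 1, but g = 0 — eliminated.
Only (ii) survives; checking it on all 8 rows confirms it matches g.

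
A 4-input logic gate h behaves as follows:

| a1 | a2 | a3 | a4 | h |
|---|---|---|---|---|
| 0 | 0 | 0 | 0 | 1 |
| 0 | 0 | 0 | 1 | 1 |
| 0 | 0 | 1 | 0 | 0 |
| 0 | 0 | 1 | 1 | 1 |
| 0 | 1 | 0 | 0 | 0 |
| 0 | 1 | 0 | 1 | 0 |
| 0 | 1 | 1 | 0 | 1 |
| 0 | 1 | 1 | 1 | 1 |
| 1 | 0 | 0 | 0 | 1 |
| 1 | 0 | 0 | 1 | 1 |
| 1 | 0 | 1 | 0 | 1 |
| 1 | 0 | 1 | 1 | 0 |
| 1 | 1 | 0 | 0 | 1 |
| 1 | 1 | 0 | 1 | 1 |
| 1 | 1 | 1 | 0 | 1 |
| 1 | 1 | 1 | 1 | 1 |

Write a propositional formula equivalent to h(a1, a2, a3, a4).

h is 0 on only 4 rows — (0,0,1,0), (0,1,0,0), (0,1,0,1), (1,0,1,1). Writing each as a minterm (¬a1·¬a2·a3·¬a4, ¬a1·a2·¬a3·¬a4, ¬a1·a2·¬a3·a4, a1·¬a2·a3·a4) and OR-ing them characterizes exactly where h=0, so h is the negation of that disjunction.

h(a1, a2, a3, a4) = NOT ((((((NOT a1 AND NOT a2) AND a3) AND NOT a4) OR (((NOT a1 AND a2) AND NOT a3) AND NOT a4)) OR (((NOT a1 AND a2) AND NOT a3) AND a4)) OR (((a1 AND NOT a2) AND a3) AND a4))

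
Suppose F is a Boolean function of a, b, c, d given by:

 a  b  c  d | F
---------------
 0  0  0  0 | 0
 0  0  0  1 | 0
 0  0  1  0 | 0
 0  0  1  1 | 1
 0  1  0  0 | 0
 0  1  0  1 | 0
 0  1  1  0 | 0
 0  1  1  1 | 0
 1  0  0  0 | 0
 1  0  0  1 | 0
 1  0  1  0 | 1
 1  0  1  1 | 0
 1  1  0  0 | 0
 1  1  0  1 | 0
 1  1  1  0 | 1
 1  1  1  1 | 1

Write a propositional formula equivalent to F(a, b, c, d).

F=1 on 4 inputs: (0,0,1,1), (1,0,1,0), (1,1,1,0), (1,1,1,1). Reading each as a conjunction of literals (¬a·¬b·c·d, a·¬b·c·¬d, a·b·c·¬d, a·b·c·d) and taking the OR gives the canonical DNF.

F(a, b, c, d) = (((((¬a ∧ ¬b) ∧ c) ∧ d) ∨ (((a ∧ ¬b) ∧ c) ∧ ¬d)) ∨ (((a ∧ b) ∧ c) ∧ ¬d)) ∨ (((a ∧ b) ∧ c) ∧ d)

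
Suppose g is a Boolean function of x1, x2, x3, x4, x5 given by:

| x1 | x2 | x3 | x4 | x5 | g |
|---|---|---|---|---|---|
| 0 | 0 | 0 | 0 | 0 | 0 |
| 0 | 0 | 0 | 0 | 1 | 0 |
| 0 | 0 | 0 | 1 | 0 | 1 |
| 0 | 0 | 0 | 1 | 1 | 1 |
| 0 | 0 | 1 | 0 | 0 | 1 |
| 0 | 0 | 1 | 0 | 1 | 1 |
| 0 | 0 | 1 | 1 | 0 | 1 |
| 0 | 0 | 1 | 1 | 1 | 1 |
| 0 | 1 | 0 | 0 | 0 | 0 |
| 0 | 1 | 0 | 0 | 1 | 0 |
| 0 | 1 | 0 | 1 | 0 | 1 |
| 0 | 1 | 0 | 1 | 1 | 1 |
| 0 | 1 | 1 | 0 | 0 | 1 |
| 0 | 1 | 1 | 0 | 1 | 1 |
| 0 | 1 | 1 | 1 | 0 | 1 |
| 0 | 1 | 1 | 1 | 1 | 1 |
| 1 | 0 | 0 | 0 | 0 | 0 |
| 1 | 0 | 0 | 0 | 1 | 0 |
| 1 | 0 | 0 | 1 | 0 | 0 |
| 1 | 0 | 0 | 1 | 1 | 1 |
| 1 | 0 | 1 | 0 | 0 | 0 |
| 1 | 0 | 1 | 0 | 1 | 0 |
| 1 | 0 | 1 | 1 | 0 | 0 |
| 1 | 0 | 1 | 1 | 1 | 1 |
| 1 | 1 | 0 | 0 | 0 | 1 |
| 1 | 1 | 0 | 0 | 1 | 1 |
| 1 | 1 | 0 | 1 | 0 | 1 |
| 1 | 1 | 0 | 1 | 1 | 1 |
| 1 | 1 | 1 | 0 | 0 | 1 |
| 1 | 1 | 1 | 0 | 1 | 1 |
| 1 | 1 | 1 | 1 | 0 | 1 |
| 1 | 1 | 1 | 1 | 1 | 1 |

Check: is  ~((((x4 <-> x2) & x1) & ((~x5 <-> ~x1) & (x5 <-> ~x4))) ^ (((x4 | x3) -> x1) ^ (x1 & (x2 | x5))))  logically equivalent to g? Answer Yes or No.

Yes

Evaluate ~((((x4 <-> x2) & x1) & ((~x5 <-> ~x1) & (x5 <-> ~x4))) ^ (((x4 | x3) -> x1) ^ (x1 & (x2 | x5)))) on each row and compare to g:
  x1=0, x2=0, x3=0, x4=0, x5=0: formula gives 0, g = 0 ✓
  x1=0, x2=0, x3=0, x4=0, x5=1: formula gives 0, g = 0 ✓
  x1=0, x2=0, x3=0, x4=1, x5=0: formula gives 1, g = 1 ✓
  x1=0, x2=0, x3=0, x4=1, x5=1: formula gives 1, g = 1 ✓
  …and likewise for the remaining 28 rows.
No disagreement on any input; they are logically equivalent.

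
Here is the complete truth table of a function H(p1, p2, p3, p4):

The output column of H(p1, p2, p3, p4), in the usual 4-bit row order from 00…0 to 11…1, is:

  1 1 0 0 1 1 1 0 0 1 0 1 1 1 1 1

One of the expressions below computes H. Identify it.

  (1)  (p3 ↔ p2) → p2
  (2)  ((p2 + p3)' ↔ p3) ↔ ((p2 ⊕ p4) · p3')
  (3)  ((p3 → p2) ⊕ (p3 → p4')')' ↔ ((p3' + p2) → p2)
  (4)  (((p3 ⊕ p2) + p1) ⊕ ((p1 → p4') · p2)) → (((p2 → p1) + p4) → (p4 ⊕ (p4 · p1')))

(1) disagrees with H on (0,0,0,0) (formula → 0, table → 1); rule it out.
(2) disagrees with H on (0,0,0,1) (formula → 0, table → 1); rule it out.
(3) disagrees with H on (0,0,1,0) (formula → 1, table → 0); rule it out.
(4) is the remaining candidate, and it agrees with H on all 16 inputs.

4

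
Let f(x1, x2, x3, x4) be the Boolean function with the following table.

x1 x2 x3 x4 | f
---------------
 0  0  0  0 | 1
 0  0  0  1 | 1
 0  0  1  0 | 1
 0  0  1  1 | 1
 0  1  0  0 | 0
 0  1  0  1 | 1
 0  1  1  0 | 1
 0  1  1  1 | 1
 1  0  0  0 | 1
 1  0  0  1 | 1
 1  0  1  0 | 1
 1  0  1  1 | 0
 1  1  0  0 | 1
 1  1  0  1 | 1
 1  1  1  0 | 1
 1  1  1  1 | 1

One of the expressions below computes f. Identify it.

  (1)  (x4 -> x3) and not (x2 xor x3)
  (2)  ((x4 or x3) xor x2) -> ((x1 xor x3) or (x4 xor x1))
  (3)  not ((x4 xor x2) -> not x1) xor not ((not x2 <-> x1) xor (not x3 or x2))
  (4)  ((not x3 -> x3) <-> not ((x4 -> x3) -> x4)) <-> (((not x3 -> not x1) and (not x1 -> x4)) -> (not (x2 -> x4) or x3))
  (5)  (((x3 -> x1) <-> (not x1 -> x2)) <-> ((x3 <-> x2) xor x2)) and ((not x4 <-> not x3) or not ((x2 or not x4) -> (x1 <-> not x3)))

(1): at (0,0,0,1) it gives 0, but f = 1 — eliminated.
(3): at (0,0,0,0) it gives 0, but f = 1 — eliminated.
(4): at (0,0,0,0) it gives 0, but f = 1 — eliminated.
(5): at (0,0,0,0) it gives 0, but f = 1 — eliminated.
(2) is the remaining candidate, and it agrees with f on all 16 inputs.

2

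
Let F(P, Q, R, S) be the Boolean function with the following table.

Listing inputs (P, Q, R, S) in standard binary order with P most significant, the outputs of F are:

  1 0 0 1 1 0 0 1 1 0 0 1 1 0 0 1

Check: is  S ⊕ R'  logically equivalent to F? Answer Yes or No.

Check the formula against F row by row:
  P=0, Q=0, R=0, S=0: formula gives 1, F = 1 ✓
  P=0, Q=0, R=0, S=1: formula gives 0, F = 0 ✓
  P=0, Q=0, R=1, S=0: formula gives 0, F = 0 ✓
  P=0, Q=0, R=1, S=1: formula gives 1, F = 1 ✓
  …and likewise for the remaining 12 rows.
All 16 rows match — the expression computes F exactly.

Yes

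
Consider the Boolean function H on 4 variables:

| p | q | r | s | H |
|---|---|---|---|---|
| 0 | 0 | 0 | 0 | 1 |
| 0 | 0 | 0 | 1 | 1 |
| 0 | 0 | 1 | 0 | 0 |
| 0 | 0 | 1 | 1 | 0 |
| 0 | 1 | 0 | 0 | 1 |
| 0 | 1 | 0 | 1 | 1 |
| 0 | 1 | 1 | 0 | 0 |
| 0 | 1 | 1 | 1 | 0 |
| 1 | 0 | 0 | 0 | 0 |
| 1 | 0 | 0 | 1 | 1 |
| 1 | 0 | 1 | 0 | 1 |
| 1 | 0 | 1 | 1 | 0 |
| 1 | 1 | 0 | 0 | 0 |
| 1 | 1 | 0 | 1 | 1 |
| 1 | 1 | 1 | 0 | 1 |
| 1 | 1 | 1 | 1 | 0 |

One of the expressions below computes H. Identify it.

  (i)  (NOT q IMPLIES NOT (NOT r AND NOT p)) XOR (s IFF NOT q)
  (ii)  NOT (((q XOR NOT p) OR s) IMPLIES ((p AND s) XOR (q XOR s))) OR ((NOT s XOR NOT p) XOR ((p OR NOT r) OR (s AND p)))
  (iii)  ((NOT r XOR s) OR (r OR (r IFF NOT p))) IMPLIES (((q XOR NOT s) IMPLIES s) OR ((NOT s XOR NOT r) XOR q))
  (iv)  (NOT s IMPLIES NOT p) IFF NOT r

iv

(i): at (0,0,0,0) it gives 0, but H = 1 — eliminated.
(ii): at (0,0,0,1) it gives 0, but H = 1 — eliminated.
(iii): at (0,0,0,0) it gives 0, but H = 1 — eliminated.
(iv) is the remaining candidate, and it agrees with H on all 16 inputs.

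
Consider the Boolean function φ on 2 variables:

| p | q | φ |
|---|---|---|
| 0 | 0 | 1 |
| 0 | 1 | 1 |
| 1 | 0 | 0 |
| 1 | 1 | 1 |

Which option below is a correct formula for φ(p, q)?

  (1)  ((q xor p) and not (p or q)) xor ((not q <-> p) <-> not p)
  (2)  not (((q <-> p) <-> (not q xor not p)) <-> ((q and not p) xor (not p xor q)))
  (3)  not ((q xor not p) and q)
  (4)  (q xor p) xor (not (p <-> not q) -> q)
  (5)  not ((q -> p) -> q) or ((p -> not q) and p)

2

(1): at (0,0) it gives 0, but φ = 1 — eliminated.
(3): at (1,0) it gives 1, but φ = 0 — eliminated.
(4): at (0,0) it gives 0, but φ = 1 — eliminated.
(5): at (0,1) it gives 0, but φ = 1 — eliminated.
(2) is the remaining candidate, and it agrees with φ on all 4 inputs.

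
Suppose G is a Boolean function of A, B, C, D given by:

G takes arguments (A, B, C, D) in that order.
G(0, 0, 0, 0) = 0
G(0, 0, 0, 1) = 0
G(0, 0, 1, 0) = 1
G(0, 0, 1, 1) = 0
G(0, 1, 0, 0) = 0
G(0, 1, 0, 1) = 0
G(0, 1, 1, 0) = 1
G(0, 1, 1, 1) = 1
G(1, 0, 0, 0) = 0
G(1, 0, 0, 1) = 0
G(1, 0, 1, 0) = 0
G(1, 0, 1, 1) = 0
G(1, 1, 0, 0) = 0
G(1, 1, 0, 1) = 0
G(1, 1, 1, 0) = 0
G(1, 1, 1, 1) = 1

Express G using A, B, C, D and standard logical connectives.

G=1 on 4 inputs: (0,0,1,0), (0,1,1,0), (0,1,1,1), (1,1,1,1). Reading each as a conjunction of literals (¬A·¬B·C·¬D, ¬A·B·C·¬D, ¬A·B·C·D, A·B·C·D) and taking the OR gives the canonical DNF.

G(A, B, C, D) = (((((¬A ∧ ¬B) ∧ C) ∧ ¬D) ∨ (((¬A ∧ B) ∧ C) ∧ ¬D)) ∨ (((¬A ∧ B) ∧ C) ∧ D)) ∨ (((A ∧ B) ∧ C) ∧ D)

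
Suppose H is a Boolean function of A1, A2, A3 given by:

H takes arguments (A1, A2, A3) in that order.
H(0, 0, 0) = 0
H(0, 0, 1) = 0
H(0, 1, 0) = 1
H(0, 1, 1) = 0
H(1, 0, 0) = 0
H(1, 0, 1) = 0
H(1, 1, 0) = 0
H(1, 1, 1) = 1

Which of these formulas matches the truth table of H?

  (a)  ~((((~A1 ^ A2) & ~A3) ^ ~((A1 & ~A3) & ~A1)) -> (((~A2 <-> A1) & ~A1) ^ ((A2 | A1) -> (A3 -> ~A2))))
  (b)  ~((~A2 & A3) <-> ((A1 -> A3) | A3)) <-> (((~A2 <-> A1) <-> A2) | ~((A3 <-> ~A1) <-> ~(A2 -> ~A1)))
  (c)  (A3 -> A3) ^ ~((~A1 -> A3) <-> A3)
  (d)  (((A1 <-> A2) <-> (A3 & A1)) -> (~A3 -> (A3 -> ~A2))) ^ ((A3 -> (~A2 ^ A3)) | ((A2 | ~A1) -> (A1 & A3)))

a

(b) fails at (0,0,0): the formula yields 1, H is 0.
(c) fails at (0,0,0): the formula yields 1, H is 0.
(d) fails at (0,0,1): the formula yields 1, H is 0.
(a) is the remaining candidate, and it agrees with H on all 8 inputs.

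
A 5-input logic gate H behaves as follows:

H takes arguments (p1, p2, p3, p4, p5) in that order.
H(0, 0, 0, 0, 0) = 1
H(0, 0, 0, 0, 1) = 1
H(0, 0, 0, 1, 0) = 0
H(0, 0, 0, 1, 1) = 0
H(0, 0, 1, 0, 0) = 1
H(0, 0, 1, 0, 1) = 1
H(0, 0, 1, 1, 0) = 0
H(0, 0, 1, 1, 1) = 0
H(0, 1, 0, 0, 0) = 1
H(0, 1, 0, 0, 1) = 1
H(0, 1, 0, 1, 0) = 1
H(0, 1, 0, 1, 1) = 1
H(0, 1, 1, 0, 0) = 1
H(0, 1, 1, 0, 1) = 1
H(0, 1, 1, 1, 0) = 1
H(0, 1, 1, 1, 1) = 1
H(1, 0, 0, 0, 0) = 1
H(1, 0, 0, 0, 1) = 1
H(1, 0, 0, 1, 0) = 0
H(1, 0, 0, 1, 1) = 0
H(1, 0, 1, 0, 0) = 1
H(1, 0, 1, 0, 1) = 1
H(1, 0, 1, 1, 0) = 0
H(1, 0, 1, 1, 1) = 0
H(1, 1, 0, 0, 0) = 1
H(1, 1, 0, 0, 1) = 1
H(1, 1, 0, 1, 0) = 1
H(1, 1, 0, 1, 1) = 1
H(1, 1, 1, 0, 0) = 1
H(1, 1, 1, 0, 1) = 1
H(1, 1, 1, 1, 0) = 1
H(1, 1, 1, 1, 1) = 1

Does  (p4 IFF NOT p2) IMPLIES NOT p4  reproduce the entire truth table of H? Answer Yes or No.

Yes

Test each input against both H and the formula:
  p1=0, p2=0, p3=0, p4=0, p5=0: formula gives 1, H = 1 ✓
  p1=0, p2=0, p3=0, p4=0, p5=1: formula gives 1, H = 1 ✓
  p1=0, p2=0, p3=0, p4=1, p5=0: formula gives 0, H = 0 ✓
  p1=0, p2=0, p3=0, p4=1, p5=1: formula gives 0, H = 0 ✓
  … (the remaining 28 rows also agree.)
No disagreement on any input; they are logically equivalent.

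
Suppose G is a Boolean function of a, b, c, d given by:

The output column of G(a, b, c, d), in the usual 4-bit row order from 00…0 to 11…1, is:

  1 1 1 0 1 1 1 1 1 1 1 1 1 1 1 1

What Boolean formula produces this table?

G is 0 on exactly one input, (0,0,1,1), whose minterm is ¬a·¬b·c·d. So G is the negation of that single conjunction.

G(a, b, c, d) = ~(((~a & ~b) & c) & d)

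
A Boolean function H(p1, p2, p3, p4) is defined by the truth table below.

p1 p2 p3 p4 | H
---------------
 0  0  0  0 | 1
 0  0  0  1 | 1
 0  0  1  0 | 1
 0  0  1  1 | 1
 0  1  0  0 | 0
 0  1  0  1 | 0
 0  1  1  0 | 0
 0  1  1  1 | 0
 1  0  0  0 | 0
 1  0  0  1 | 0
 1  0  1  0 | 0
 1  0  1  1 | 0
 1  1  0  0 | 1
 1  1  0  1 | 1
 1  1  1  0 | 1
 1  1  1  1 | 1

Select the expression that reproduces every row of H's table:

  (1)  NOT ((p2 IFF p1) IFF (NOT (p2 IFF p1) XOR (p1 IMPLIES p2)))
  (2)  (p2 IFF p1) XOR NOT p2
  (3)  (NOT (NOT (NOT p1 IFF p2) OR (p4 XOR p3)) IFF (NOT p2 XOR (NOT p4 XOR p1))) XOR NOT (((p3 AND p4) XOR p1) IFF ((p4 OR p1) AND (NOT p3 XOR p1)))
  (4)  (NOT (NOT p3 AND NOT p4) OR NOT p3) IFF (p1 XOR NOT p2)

4

(1): at (0,0,0,0) it gives 0, but H = 1 — eliminated.
(2): at (0,0,0,0) it gives 0, but H = 1 — eliminated.
(3): at (0,1,0,0) it gives 1, but H = 0 — eliminated.
Only (4) survives; checking it on all 16 rows confirms it matches H.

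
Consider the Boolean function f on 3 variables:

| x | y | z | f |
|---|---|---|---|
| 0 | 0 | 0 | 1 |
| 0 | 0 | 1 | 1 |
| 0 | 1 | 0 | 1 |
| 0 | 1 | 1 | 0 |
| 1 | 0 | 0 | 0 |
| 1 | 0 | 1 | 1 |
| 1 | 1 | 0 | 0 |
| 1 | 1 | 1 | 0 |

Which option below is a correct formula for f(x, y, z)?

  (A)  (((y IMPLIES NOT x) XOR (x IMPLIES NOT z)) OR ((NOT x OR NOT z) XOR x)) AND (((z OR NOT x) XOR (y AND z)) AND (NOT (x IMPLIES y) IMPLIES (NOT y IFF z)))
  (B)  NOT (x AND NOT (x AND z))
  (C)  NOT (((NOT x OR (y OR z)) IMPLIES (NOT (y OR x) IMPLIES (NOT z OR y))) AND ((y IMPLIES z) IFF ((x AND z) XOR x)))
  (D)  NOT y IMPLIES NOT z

A

(B): at (0,1,1) it gives 1, but f = 0 — eliminated.
(C): at (0,1,0) it gives 0, but f = 1 — eliminated.
(D): at (0,0,1) it gives 0, but f = 1 — eliminated.
(A) is the remaining candidate, and it agrees with f on all 8 inputs.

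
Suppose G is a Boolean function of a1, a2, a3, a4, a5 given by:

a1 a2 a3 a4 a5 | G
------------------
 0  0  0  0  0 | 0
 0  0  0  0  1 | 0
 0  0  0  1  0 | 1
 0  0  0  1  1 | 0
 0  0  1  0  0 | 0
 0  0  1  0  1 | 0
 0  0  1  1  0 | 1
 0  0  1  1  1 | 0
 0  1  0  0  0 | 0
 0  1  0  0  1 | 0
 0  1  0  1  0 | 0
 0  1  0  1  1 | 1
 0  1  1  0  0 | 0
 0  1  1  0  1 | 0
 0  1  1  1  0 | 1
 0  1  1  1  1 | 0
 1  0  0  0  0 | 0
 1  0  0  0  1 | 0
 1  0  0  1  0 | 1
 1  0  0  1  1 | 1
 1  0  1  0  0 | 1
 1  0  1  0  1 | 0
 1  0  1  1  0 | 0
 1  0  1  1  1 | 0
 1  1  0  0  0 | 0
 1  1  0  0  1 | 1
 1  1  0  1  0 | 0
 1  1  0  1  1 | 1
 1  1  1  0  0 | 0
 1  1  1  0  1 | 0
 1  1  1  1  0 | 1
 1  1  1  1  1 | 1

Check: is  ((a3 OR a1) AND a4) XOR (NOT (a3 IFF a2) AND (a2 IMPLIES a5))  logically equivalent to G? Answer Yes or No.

No

Check the formula against G row by row:
  a1=0, a2=0, a3=0, a4=0, a5=0: formula gives 0, G = 0 ✓
  a1=0, a2=0, a3=0, a4=0, a5=1: formula gives 0, G = 0 ✓
  a1=0, a2=0, a3=0, a4=1, a5=0: formula gives 0, but G = 1 ✗
A single disagreement suffices: at (0,0,0,1,0) they differ, so the formula does not compute G.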